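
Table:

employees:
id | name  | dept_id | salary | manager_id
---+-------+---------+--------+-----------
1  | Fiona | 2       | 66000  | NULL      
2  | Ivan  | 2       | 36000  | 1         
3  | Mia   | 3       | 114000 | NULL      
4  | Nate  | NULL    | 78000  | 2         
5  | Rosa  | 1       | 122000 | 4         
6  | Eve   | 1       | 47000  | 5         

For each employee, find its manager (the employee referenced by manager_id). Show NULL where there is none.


This is a self-join: employees is joined to a second copy of itself, matching each row's manager_id to another row's id. Use LEFT JOIN so rows with manager_id=NULL are kept.
  - employee 1 (Fiona): manager_id=NULL -> NULL
  - employee 2 (Ivan): manager_id=1 -> Fiona
  - employee 3 (Mia): manager_id=NULL -> NULL
  - employee 4 (Nate): manager_id=2 -> Ivan
  - employee 5 (Rosa): manager_id=4 -> Nate
  - employee 6 (Eve): manager_id=5 -> Rosa

SQL:
SELECT a.name AS item, b.name AS manager
FROM employees a
LEFT JOIN employees b ON a.manager_id = b.id

Result:
item  | manager
------+--------
Fiona | NULL   
Ivan  | Fiona  
Mia   | NULL   
Nate  | Ivan   
Rosa  | Nate   
Eve   | Rosa   


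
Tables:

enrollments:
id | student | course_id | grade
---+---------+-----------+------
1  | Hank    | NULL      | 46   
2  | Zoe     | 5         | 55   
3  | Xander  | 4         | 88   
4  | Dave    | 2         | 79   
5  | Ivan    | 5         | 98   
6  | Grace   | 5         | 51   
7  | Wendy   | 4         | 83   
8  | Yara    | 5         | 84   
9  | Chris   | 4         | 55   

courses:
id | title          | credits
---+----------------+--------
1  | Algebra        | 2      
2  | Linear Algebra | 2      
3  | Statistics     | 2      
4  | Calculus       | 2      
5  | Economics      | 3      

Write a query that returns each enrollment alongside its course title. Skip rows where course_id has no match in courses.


INNER JOIN keeps only enrollments rows whose course_id matches an id in courses. Walk through each enrollment:
  - enrollment 1 (Hank): course_id=NULL, no match -> dropped
  - enrollment 2 (Zoe): course_id=5 -> matches Economics
  - enrollment 3 (Xander): course_id=4 -> matches Calculus
  - enrollment 4 (Dave): course_id=2 -> matches Linear Algebra
  - enrollment 5 (Ivan): course_id=5 -> matches Economics
  - enrollment 6 (Grace): course_id=5 -> matches Economics
  - enrollment 7 (Wendy): course_id=4 -> matches Calculus
  - enrollment 8 (Yara): course_id=5 -> matches Economics
  - enrollment 9 (Chris): course_id=4 -> matches Calculus
So 1 of 9 rows is dropped.

SQL:
SELECT a.student, b.title AS course
FROM enrollments a
INNER JOIN courses b ON a.course_id = b.id

Result:
student | course        
--------+---------------
Zoe     | Economics     
Xander  | Calculus      
Dave    | Linear Algebra
Ivan    | Economics     
Grace   | Economics     
Wendy   | Calculus      
Yara    | Economics     
Chris   | Calculus      


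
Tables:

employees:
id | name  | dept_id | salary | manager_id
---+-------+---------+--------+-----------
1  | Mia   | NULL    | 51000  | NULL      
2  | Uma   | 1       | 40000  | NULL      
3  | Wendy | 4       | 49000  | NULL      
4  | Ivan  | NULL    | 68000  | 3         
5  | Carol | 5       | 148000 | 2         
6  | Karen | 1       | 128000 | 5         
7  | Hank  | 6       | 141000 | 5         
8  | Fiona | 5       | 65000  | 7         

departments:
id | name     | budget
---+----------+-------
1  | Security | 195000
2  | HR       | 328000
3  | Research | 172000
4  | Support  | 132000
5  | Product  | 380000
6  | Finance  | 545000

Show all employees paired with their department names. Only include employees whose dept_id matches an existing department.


INNER JOIN keeps only employees rows whose dept_id matches an id in departments. Walk through each employee:
  - employee 1 (Mia): dept_id=NULL, no match -> dropped
  - employee 2 (Uma): dept_id=1 -> matches Security
  - employee 3 (Wendy): dept_id=4 -> matches Support
  - employee 4 (Ivan): dept_id=NULL, no match -> dropped
  - employee 5 (Carol): dept_id=5 -> matches Product
  - employee 6 (Karen): dept_id=1 -> matches Security
  - employee 7 (Hank): dept_id=6 -> matches Finance
  - employee 8 (Fiona): dept_id=5 -> matches Product
So 2 of 8 rows are dropped.

SQL:
SELECT a.name, b.name AS department
FROM employees a
INNER JOIN departments b ON a.dept_id = b.id

Result:
name  | department
------+-----------
Uma   | Security  
Wendy | Support   
Carol | Product   
Karen | Security  
Hank  | Finance   
Fiona | Product   


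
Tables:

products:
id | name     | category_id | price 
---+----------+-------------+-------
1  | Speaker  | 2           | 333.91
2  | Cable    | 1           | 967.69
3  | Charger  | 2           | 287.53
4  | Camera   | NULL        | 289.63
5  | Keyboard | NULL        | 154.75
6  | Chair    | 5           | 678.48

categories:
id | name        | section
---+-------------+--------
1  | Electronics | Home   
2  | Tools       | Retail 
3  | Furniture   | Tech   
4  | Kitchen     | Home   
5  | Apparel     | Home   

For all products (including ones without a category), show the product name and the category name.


LEFT JOIN keeps every row from products (the left table); where category_id has no match in categories, the category columns become NULL. Walk through each product:
  - product 1 (Speaker): category_id=2 -> matches Tools
  - product 2 (Cable): category_id=1 -> matches Electronics
  - product 3 (Charger): category_id=2 -> matches Tools
  - product 4 (Camera): category_id=NULL, no match -> kept with NULL
  - product 5 (Keyboard): category_id=NULL, no match -> kept with NULL
  - product 6 (Chair): category_id=5 -> matches Apparel
All 6 rows appear; 2 have NULL category.

SQL:
SELECT a.name, b.name AS category
FROM products a
LEFT JOIN categories b ON a.category_id = b.id

Result:
name     | category   
---------+------------
Speaker  | Tools      
Cable    | Electronics
Charger  | Tools      
Camera   | NULL       
Keyboard | NULL       
Chair    | Apparel    


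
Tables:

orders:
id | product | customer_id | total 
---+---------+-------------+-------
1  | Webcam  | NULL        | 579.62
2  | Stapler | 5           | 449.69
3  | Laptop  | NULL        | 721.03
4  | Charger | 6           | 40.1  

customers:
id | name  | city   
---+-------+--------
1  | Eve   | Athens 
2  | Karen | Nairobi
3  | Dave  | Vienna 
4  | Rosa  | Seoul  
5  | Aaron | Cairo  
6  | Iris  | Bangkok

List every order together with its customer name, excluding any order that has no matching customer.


INNER JOIN keeps only orders rows whose customer_id matches an id in customers. Walk through each order:
  - order 1 (Webcam): customer_id=NULL, no match -> dropped
  - order 2 (Stapler): customer_id=5 -> matches Aaron
  - order 3 (Laptop): customer_id=NULL, no match -> dropped
  - order 4 (Charger): customer_id=6 -> matches Iris
So 2 of 4 rows are dropped.

SQL:
SELECT a.product, b.name AS customer
FROM orders a
INNER JOIN customers b ON a.customer_id = b.id

Result:
product | customer
--------+---------
Stapler | Aaron   
Charger | Iris    


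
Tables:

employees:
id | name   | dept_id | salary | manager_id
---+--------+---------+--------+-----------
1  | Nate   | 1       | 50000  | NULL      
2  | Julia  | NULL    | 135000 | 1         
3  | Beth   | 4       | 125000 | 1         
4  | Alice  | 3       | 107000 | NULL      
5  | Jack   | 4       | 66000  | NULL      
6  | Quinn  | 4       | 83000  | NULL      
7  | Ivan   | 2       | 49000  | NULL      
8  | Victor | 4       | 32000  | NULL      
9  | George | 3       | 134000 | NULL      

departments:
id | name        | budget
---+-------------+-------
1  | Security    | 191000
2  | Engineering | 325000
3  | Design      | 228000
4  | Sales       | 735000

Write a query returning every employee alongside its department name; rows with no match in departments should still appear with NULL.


LEFT JOIN keeps every row from employees (the left table); where dept_id has no match in departments, the department columns become NULL. Walk through each employee:
  - employee 1 (Nate): dept_id=1 -> matches Security
  - employee 2 (Julia): dept_id=NULL, no match -> kept with NULL
  - employee 3 (Beth): dept_id=4 -> matches Sales
  - employee 4 (Alice): dept_id=3 -> matches Design
  - employee 5 (Jack): dept_id=4 -> matches Sales
  - employee 6 (Quinn): dept_id=4 -> matches Sales
  - employee 7 (Ivan): dept_id=2 -> matches Engineering
  - employee 8 (Victor): dept_id=4 -> matches Sales
  - employee 9 (George): dept_id=3 -> matches Design
All 9 rows appear; 1 has NULL department.

SQL:
SELECT a.name, b.name AS department
FROM employees a
LEFT JOIN departments b ON a.dept_id = b.id

Result:
name   | department 
-------+------------
Nate   | Security   
Julia  | NULL       
Beth   | Sales      
Alice  | Design     
Jack   | Sales      
Quinn  | Sales      
Ivan   | Engineering
Victor | Sales      
George | Design     


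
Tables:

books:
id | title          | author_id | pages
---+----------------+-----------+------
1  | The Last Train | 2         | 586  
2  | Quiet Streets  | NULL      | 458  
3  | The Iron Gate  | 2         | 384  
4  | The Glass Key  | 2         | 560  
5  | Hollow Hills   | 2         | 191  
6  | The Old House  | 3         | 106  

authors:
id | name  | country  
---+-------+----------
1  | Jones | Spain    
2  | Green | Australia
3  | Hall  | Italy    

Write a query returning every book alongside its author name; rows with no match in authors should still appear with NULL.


LEFT JOIN keeps every row from books (the left table); where author_id has no match in authors, the author columns become NULL. Walk through each book:
  - book 1 (The Last Train): author_id=2 -> matches Green
  - book 2 (Quiet Streets): author_id=NULL, no match -> kept with NULL
  - book 3 (The Iron Gate): author_id=2 -> matches Green
  - book 4 (The Glass Key): author_id=2 -> matches Green
  - book 5 (Hollow Hills): author_id=2 -> matches Green
  - book 6 (The Old House): author_id=3 -> matches Hall
All 6 rows appear; 1 has NULL author.

SQL:
SELECT a.title, b.name AS author
FROM books a
LEFT JOIN authors b ON a.author_id = b.id

Result:
title          | author
---------------+-------
The Last Train | Green 
Quiet Streets  | NULL  
The Iron Gate  | Green 
The Glass Key  | Green 
Hollow Hills   | Green 
The Old House  | Hall  


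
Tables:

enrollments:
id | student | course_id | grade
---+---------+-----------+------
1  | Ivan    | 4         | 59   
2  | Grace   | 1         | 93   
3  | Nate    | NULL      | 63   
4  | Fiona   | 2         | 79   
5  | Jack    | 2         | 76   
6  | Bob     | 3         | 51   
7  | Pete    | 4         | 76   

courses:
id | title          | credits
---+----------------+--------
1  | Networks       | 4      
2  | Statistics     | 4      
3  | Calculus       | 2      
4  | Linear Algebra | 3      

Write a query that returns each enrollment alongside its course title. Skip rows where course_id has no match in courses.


INNER JOIN keeps only enrollments rows whose course_id matches an id in courses. Walk through each enrollment:
  - enrollment 1 (Ivan): course_id=4 -> matches Linear Algebra
  - enrollment 2 (Grace): course_id=1 -> matches Networks
  - enrollment 3 (Nate): course_id=NULL, no match -> dropped
  - enrollment 4 (Fiona): course_id=2 -> matches Statistics
  - enrollment 5 (Jack): course_id=2 -> matches Statistics
  - enrollment 6 (Bob): course_id=3 -> matches Calculus
  - enrollment 7 (Pete): course_id=4 -> matches Linear Algebra
So 1 of 7 rows is dropped.

SQL:
SELECT a.student, b.title AS course
FROM enrollments a
INNER JOIN courses b ON a.course_id = b.id

Result:
student | course        
--------+---------------
Ivan    | Linear Algebra
Grace   | Networks      
Fiona   | Statistics    
Jack    | Statistics    
Bob     | Calculus      
Pete    | Linear Algebra


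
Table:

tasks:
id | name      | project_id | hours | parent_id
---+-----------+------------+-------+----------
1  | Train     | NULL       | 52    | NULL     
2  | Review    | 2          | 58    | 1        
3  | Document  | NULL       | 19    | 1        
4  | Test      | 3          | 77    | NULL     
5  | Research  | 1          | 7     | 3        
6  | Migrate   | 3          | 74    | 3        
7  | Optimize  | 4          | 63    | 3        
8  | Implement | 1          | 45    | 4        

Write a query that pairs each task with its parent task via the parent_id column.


This is a self-join: tasks is joined to a second copy of itself, matching each row's parent_id to another row's id. Use LEFT JOIN so rows with parent_id=NULL are kept.
  - task 1 (Train): parent_id=NULL -> NULL
  - task 2 (Review): parent_id=1 -> Train
  - task 3 (Document): parent_id=1 -> Train
  - task 4 (Test): parent_id=NULL -> NULL
  - task 5 (Research): parent_id=3 -> Document
  - task 6 (Migrate): parent_id=3 -> Document
  - task 7 (Optimize): parent_id=3 -> Document
  - task 8 (Implement): parent_id=4 -> Test

SQL:
SELECT a.name AS item, b.name AS parent
FROM tasks a
LEFT JOIN tasks b ON a.parent_id = b.id

Result:
item      | parent  
----------+---------
Train     | NULL    
Review    | Train   
Document  | Train   
Test      | NULL    
Research  | Document
Migrate   | Document
Optimize  | Document
Implement | Test    


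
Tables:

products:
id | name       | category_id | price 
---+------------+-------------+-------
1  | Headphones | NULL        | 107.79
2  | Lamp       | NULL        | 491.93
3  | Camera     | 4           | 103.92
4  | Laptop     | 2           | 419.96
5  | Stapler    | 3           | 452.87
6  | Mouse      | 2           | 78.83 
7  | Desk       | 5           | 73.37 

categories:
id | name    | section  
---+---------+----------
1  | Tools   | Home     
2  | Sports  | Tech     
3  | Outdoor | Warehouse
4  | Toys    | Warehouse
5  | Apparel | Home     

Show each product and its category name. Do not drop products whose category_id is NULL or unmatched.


LEFT JOIN keeps every row from products (the left table); where category_id has no match in categories, the category columns become NULL. Walk through each product:
  - product 1 (Headphones): category_id=NULL, no match -> kept with NULL
  - product 2 (Lamp): category_id=NULL, no match -> kept with NULL
  - product 3 (Camera): category_id=4 -> matches Toys
  - product 4 (Laptop): category_id=2 -> matches Sports
  - product 5 (Stapler): category_id=3 -> matches Outdoor
  - product 6 (Mouse): category_id=2 -> matches Sports
  - product 7 (Desk): category_id=5 -> matches Apparel
All 7 rows appear; 2 have NULL category.

SQL:
SELECT a.name, b.name AS category
FROM products a
LEFT JOIN categories b ON a.category_id = b.id

Result:
name       | category
-----------+---------
Headphones | NULL    
Lamp       | NULL    
Camera     | Toys    
Laptop     | Sports  
Stapler    | Outdoor 
Mouse      | Sports  
Desk       | Apparel 


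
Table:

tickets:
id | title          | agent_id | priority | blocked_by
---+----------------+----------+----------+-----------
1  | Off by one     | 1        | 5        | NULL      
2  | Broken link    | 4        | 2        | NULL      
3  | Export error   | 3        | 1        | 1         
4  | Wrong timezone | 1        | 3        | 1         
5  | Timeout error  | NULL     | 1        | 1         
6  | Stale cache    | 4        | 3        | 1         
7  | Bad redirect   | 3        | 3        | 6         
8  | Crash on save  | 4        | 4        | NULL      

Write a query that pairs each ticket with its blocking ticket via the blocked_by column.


This is a self-join: tickets is joined to a second copy of itself, matching each row's blocked_by to another row's id. Use LEFT JOIN so rows with blocked_by=NULL are kept.
  - ticket 1 (Off by one): blocked_by=NULL -> NULL
  - ticket 2 (Broken link): blocked_by=NULL -> NULL
  - ticket 3 (Export error): blocked_by=1 -> Off by one
  - ticket 4 (Wrong timezone): blocked_by=1 -> Off by one
  - ticket 5 (Timeout error): blocked_by=1 -> Off by one
  - ticket 6 (Stale cache): blocked_by=1 -> Off by one
  - ticket 7 (Bad redirect): blocked_by=6 -> Stale cache
  - ticket 8 (Crash on save): blocked_by=NULL -> NULL

SQL:
SELECT a.title AS item, b.title AS blocked_by
FROM tickets a
LEFT JOIN tickets b ON a.blocked_by = b.id

Result:
item           | blocked_by 
---------------+------------
Off by one     | NULL       
Broken link    | NULL       
Export error   | Off by one 
Wrong timezone | Off by one 
Timeout error  | Off by one 
Stale cache    | Off by one 
Bad redirect   | Stale cache
Crash on save  | NULL       


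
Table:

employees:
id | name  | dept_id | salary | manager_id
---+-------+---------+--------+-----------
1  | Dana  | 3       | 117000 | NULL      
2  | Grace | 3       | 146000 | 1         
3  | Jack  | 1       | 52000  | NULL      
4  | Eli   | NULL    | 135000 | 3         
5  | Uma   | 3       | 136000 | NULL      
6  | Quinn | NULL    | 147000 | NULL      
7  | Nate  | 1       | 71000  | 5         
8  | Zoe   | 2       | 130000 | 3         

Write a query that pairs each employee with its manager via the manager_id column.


This is a self-join: employees is joined to a second copy of itself, matching each row's manager_id to another row's id. Use LEFT JOIN so rows with manager_id=NULL are kept.
  - employee 1 (Dana): manager_id=NULL -> NULL
  - employee 2 (Grace): manager_id=1 -> Dana
  - employee 3 (Jack): manager_id=NULL -> NULL
  - employee 4 (Eli): manager_id=3 -> Jack
  - employee 5 (Uma): manager_id=NULL -> NULL
  - employee 6 (Quinn): manager_id=NULL -> NULL
  - employee 7 (Nate): manager_id=5 -> Uma
  - employee 8 (Zoe): manager_id=3 -> Jack

SQL:
SELECT a.name AS item, b.name AS manager
FROM employees a
LEFT JOIN employees b ON a.manager_id = b.id

Result:
item  | manager
------+--------
Dana  | NULL   
Grace | Dana   
Jack  | NULL   
Eli   | Jack   
Uma   | NULL   
Quinn | NULL   
Nate  | Uma    
Zoe   | Jack   


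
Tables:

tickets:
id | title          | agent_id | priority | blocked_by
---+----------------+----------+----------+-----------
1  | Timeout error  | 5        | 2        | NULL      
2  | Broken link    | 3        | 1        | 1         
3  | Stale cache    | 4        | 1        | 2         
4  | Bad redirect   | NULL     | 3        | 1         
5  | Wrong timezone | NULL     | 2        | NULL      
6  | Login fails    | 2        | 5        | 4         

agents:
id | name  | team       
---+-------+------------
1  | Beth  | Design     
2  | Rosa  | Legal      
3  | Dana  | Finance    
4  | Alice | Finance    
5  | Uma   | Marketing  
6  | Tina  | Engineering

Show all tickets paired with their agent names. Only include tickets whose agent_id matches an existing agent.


INNER JOIN keeps only tickets rows whose agent_id matches an id in agents. Walk through each ticket:
  - ticket 1 (Timeout error): agent_id=5 -> matches Uma
  - ticket 2 (Broken link): agent_id=3 -> matches Dana
  - ticket 3 (Stale cache): agent_id=4 -> matches Alice
  - ticket 4 (Bad redirect): agent_id=NULL, no match -> dropped
  - ticket 5 (Wrong timezone): agent_id=NULL, no match -> dropped
  - ticket 6 (Login fails): agent_id=2 -> matches Rosa
So 2 of 6 rows are dropped.

SQL:
SELECT a.title, b.name AS agent
FROM tickets a
INNER JOIN agents b ON a.agent_id = b.id

Result:
title         | agent
--------------+------
Timeout error | Uma  
Broken link   | Dana 
Stale cache   | Alice
Login fails   | Rosa 


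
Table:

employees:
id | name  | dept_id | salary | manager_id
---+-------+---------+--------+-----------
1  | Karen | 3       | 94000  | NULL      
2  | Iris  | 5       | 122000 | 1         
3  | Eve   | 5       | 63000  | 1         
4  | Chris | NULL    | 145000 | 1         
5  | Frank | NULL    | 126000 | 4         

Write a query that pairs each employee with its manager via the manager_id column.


This is a self-join: employees is joined to a second copy of itself, matching each row's manager_id to another row's id. Use LEFT JOIN so rows with manager_id=NULL are kept.
  - employee 1 (Karen): manager_id=NULL -> NULL
  - employee 2 (Iris): manager_id=1 -> Karen
  - employee 3 (Eve): manager_id=1 -> Karen
  - employee 4 (Chris): manager_id=1 -> Karen
  - employee 5 (Frank): manager_id=4 -> Chris

SQL:
SELECT a.name AS item, b.name AS manager
FROM employees a
LEFT JOIN employees b ON a.manager_id = b.id

Result:
item  | manager
------+--------
Karen | NULL   
Iris  | Karen  
Eve   | Karen  
Chris | Karen  
Frank | Chris  


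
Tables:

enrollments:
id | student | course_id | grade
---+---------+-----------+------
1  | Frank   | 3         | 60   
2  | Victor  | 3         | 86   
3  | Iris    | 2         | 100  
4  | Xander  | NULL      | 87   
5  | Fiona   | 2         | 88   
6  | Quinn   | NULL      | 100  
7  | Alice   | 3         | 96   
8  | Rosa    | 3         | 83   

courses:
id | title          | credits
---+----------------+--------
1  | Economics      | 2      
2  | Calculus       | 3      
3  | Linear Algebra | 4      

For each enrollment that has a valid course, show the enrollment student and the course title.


INNER JOIN keeps only enrollments rows whose course_id matches an id in courses. Walk through each enrollment:
  - enrollment 1 (Frank): course_id=3 -> matches Linear Algebra
  - enrollment 2 (Victor): course_id=3 -> matches Linear Algebra
  - enrollment 3 (Iris): course_id=2 -> matches Calculus
  - enrollment 4 (Xander): course_id=NULL, no match -> dropped
  - enrollment 5 (Fiona): course_id=2 -> matches Calculus
  - enrollment 6 (Quinn): course_id=NULL, no match -> dropped
  - enrollment 7 (Alice): course_id=3 -> matches Linear Algebra
  - enrollment 8 (Rosa): course_id=3 -> matches Linear Algebra
So 2 of 8 rows are dropped.

SQL:
SELECT a.student, b.title AS course
FROM enrollments a
INNER JOIN courses b ON a.course_id = b.id

Result:
student | course        
--------+---------------
Frank   | Linear Algebra
Victor  | Linear Algebra
Iris    | Calculus      
Fiona   | Calculus      
Alice   | Linear Algebra
Rosa    | Linear Algebra


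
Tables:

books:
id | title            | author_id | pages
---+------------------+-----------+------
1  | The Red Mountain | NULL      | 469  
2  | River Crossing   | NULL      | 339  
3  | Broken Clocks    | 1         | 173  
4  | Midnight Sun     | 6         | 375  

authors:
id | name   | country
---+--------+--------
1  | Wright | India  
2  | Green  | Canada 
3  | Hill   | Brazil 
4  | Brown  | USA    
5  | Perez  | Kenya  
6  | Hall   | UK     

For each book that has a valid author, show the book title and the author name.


INNER JOIN keeps only books rows whose author_id matches an id in authors. Walk through each book:
  - book 1 (The Red Mountain): author_id=NULL, no match -> dropped
  - book 2 (River Crossing): author_id=NULL, no match -> dropped
  - book 3 (Broken Clocks): author_id=1 -> matches Wright
  - book 4 (Midnight Sun): author_id=6 -> matches Hall
So 2 of 4 rows are dropped.

SQL:
SELECT a.title, b.name AS author
FROM books a
INNER JOIN authors b ON a.author_id = b.id

Result:
title         | author
--------------+-------
Broken Clocks | Wright
Midnight Sun  | Hall  


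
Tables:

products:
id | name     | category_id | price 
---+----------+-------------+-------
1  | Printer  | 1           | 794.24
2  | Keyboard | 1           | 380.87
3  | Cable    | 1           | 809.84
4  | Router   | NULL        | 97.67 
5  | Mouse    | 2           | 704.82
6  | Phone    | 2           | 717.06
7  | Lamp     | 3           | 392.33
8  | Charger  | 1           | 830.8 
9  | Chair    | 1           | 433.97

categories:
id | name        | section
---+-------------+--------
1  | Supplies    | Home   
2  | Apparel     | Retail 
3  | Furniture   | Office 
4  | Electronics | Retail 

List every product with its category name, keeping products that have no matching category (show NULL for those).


LEFT JOIN keeps every row from products (the left table); where category_id has no match in categories, the category columns become NULL. Walk through each product:
  - product 1 (Printer): category_id=1 -> matches Supplies
  - product 2 (Keyboard): category_id=1 -> matches Supplies
  - product 3 (Cable): category_id=1 -> matches Supplies
  - product 4 (Router): category_id=NULL, no match -> kept with NULL
  - product 5 (Mouse): category_id=2 -> matches Apparel
  - product 6 (Phone): category_id=2 -> matches Apparel
  - product 7 (Lamp): category_id=3 -> matches Furniture
  - product 8 (Charger): category_id=1 -> matches Supplies
  - product 9 (Chair): category_id=1 -> matches Supplies
All 9 rows appear; 1 has NULL category.

SQL:
SELECT a.name, b.name AS category
FROM products a
LEFT JOIN categories b ON a.category_id = b.id

Result:
name     | category 
---------+----------
Printer  | Supplies 
Keyboard | Supplies 
Cable    | Supplies 
Router   | NULL     
Mouse    | Apparel  
Phone    | Apparel  
Lamp     | Furniture
Charger  | Supplies 
Chair    | Supplies 


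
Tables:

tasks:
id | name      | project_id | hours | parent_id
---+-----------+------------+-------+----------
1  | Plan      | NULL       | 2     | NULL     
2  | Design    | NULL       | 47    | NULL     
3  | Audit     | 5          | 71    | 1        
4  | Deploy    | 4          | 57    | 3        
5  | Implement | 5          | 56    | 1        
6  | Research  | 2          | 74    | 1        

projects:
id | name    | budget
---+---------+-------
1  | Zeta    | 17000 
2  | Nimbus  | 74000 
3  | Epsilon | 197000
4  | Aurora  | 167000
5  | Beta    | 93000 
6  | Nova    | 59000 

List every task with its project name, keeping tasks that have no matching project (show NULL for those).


LEFT JOIN keeps every row from tasks (the left table); where project_id has no match in projects, the project columns become NULL. Walk through each task:
  - task 1 (Plan): project_id=NULL, no match -> kept with NULL
  - task 2 (Design): project_id=NULL, no match -> kept with NULL
  - task 3 (Audit): project_id=5 -> matches Beta
  - task 4 (Deploy): project_id=4 -> matches Aurora
  - task 5 (Implement): project_id=5 -> matches Beta
  - task 6 (Research): project_id=2 -> matches Nimbus
All 6 rows appear; 2 have NULL project.

SQL:
SELECT a.name, b.name AS project
FROM tasks a
LEFT JOIN projects b ON a.project_id = b.id

Result:
name      | project
----------+--------
Plan      | NULL   
Design    | NULL   
Audit     | Beta   
Deploy    | Aurora 
Implement | Beta   
Research  | Nimbus 


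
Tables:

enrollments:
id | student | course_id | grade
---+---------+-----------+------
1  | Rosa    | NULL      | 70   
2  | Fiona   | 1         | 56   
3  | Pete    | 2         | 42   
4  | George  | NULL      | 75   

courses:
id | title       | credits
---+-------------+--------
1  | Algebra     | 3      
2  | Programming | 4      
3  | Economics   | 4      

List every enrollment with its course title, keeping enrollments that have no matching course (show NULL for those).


LEFT JOIN keeps every row from enrollments (the left table); where course_id has no match in courses, the course columns become NULL. Walk through each enrollment:
  - enrollment 1 (Rosa): course_id=NULL, no match -> kept with NULL
  - enrollment 2 (Fiona): course_id=1 -> matches Algebra
  - enrollment 3 (Pete): course_id=2 -> matches Programming
  - enrollment 4 (George): course_id=NULL, no match -> kept with NULL
All 4 rows appear; 2 have NULL course.

SQL:
SELECT a.student, b.title AS course
FROM enrollments a
LEFT JOIN courses b ON a.course_id = b.id

Result:
student | course     
--------+------------
Rosa    | NULL       
Fiona   | Algebra    
Pete    | Programming
George  | NULL       


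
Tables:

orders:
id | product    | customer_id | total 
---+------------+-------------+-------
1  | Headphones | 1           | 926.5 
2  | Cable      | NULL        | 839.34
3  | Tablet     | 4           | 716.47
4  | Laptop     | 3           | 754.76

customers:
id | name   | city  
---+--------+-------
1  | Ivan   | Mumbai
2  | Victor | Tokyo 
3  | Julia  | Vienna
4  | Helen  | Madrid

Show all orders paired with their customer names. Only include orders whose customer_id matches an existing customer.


INNER JOIN keeps only orders rows whose customer_id matches an id in customers. Walk through each order:
  - order 1 (Headphones): customer_id=1 -> matches Ivan
  - order 2 (Cable): customer_id=NULL, no match -> dropped
  - order 3 (Tablet): customer_id=4 -> matches Helen
  - order 4 (Laptop): customer_id=3 -> matches Julia
So 1 of 4 rows is dropped.

SQL:
SELECT a.product, b.name AS customer
FROM orders a
INNER JOIN customers b ON a.customer_id = b.id

Result:
product    | customer
-----------+---------
Headphones | Ivan    
Tablet     | Helen   
Laptop     | Julia   


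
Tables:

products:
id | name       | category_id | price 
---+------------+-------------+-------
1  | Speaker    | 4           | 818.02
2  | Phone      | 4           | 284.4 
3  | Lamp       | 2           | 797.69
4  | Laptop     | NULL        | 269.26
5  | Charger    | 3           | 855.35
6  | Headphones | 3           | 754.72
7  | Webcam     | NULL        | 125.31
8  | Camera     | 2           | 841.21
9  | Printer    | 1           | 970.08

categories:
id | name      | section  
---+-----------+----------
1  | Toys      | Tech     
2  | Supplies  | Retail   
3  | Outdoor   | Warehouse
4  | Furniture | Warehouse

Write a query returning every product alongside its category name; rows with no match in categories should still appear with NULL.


LEFT JOIN keeps every row from products (the left table); where category_id has no match in categories, the category columns become NULL. Walk through each product:
  - product 1 (Speaker): category_id=4 -> matches Furniture
  - product 2 (Phone): category_id=4 -> matches Furniture
  - product 3 (Lamp): category_id=2 -> matches Supplies
  - product 4 (Laptop): category_id=NULL, no match -> kept with NULL
  - product 5 (Charger): category_id=3 -> matches Outdoor
  - product 6 (Headphones): category_id=3 -> matches Outdoor
  - product 7 (Webcam): category_id=NULL, no match -> kept with NULL
  - product 8 (Camera): category_id=2 -> matches Supplies
  - product 9 (Printer): category_id=1 -> matches Toys
All 9 rows appear; 2 have NULL category.

SQL:
SELECT a.name, b.name AS category
FROM products a
LEFT JOIN categories b ON a.category_id = b.id

Result:
name       | category 
-----------+----------
Speaker    | Furniture
Phone      | Furniture
Lamp       | Supplies 
Laptop     | NULL     
Charger    | Outdoor  
Headphones | Outdoor  
Webcam     | NULL     
Camera     | Supplies 
Printer    | Toys     


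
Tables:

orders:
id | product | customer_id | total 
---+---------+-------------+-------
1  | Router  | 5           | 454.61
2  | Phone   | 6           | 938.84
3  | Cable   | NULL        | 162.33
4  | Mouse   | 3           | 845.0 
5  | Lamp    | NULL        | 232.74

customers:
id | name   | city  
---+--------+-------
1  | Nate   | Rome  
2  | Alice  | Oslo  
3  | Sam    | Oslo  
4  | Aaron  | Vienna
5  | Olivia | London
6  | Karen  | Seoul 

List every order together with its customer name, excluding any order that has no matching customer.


INNER JOIN keeps only orders rows whose customer_id matches an id in customers. Walk through each order:
  - order 1 (Router): customer_id=5 -> matches Olivia
  - order 2 (Phone): customer_id=6 -> matches Karen
  - order 3 (Cable): customer_id=NULL, no match -> dropped
  - order 4 (Mouse): customer_id=3 -> matches Sam
  - order 5 (Lamp): customer_id=NULL, no match -> dropped
So 2 of 5 rows are dropped.

SQL:
SELECT a.product, b.name AS customer
FROM orders a
INNER JOIN customers b ON a.customer_id = b.id

Result:
product | customer
--------+---------
Router  | Olivia  
Phone   | Karen   
Mouse   | Sam     


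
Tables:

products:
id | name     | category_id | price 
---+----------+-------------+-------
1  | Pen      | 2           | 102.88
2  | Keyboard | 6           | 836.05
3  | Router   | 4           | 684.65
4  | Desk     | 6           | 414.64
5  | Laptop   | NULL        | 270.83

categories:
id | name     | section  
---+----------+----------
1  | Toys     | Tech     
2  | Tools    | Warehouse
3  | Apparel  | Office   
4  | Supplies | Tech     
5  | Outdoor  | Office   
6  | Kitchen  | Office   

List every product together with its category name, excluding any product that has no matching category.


INNER JOIN keeps only products rows whose category_id matches an id in categories. Walk through each product:
  - product 1 (Pen): category_id=2 -> matches Tools
  - product 2 (Keyboard): category_id=6 -> matches Kitchen
  - product 3 (Router): category_id=4 -> matches Supplies
  - product 4 (Desk): category_id=6 -> matches Kitchen
  - product 5 (Laptop): category_id=NULL, no match -> dropped
So 1 of 5 rows is dropped.

SQL:
SELECT a.name, b.name AS category
FROM products a
INNER JOIN categories b ON a.category_id = b.id

Result:
name     | category
---------+---------
Pen      | Tools   
Keyboard | Kitchen 
Router   | Supplies
Desk     | Kitchen 


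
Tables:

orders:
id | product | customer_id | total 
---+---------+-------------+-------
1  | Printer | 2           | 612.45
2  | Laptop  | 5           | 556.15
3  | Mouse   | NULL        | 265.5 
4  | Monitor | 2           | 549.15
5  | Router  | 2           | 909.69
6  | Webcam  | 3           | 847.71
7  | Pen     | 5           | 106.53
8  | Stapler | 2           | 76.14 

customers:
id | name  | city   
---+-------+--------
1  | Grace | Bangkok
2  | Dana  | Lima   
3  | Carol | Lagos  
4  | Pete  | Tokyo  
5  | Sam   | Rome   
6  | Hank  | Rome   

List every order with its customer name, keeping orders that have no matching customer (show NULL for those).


LEFT JOIN keeps every row from orders (the left table); where customer_id has no match in customers, the customer columns become NULL. Walk through each order:
  - order 1 (Printer): customer_id=2 -> matches Dana
  - order 2 (Laptop): customer_id=5 -> matches Sam
  - order 3 (Mouse): customer_id=NULL, no match -> kept with NULL
  - order 4 (Monitor): customer_id=2 -> matches Dana
  - order 5 (Router): customer_id=2 -> matches Dana
  - order 6 (Webcam): customer_id=3 -> matches Carol
  - order 7 (Pen): customer_id=5 -> matches Sam
  - order 8 (Stapler): customer_id=2 -> matches Dana
All 8 rows appear; 1 has NULL customer.

SQL:
SELECT a.product, b.name AS customer
FROM orders a
LEFT JOIN customers b ON a.customer_id = b.id

Result:
product | customer
--------+---------
Printer | Dana    
Laptop  | Sam     
Mouse   | NULL    
Monitor | Dana    
Router  | Dana    
Webcam  | Carol   
Pen     | Sam     
Stapler | Dana    


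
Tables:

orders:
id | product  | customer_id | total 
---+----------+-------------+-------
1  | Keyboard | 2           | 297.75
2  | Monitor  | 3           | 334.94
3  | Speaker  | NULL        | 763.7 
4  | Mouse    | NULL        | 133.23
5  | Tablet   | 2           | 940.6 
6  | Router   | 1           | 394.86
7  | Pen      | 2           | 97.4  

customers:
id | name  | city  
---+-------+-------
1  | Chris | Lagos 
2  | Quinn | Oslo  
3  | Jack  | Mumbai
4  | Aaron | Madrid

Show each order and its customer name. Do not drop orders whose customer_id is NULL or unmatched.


LEFT JOIN keeps every row from orders (the left table); where customer_id has no match in customers, the customer columns become NULL. Walk through each order:
  - order 1 (Keyboard): customer_id=2 -> matches Quinn
  - order 2 (Monitor): customer_id=3 -> matches Jack
  - order 3 (Speaker): customer_id=NULL, no match -> kept with NULL
  - order 4 (Mouse): customer_id=NULL, no match -> kept with NULL
  - order 5 (Tablet): customer_id=2 -> matches Quinn
  - order 6 (Router): customer_id=1 -> matches Chris
  - order 7 (Pen): customer_id=2 -> matches Quinn
All 7 rows appear; 2 have NULL customer.

SQL:
SELECT a.product, b.name AS customer
FROM orders a
LEFT JOIN customers b ON a.customer_id = b.id

Result:
product  | customer
---------+---------
Keyboard | Quinn   
Monitor  | Jack    
Speaker  | NULL    
Mouse    | NULL    
Tablet   | Quinn   
Router   | Chris   
Pen      | Quinn   


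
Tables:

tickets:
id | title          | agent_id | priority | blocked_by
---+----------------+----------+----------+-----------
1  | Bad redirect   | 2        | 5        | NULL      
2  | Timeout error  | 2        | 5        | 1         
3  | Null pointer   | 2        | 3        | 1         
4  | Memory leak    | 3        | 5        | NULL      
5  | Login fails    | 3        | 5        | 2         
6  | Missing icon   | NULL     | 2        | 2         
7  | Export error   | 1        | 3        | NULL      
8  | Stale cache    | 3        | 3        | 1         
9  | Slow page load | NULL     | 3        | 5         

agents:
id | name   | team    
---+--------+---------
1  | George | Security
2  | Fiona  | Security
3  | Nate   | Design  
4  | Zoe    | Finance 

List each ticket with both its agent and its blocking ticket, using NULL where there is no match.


Two LEFT JOINs from the same base table tickets: one to agents via agent_id, one to tickets itself via blocked_by. Both are LEFT so every ticket is preserved.
Match against agents:
  - ticket 1 (Bad redirect): agent_id=2 -> matches Fiona
  - ticket 2 (Timeout error): agent_id=2 -> matches Fiona
  - ticket 3 (Null pointer): agent_id=2 -> matches Fiona
  - ticket 4 (Memory leak): agent_id=3 -> matches Nate
  - ticket 5 (Login fails): agent_id=3 -> matches Nate
  - ticket 6 (Missing icon): agent_id=NULL, no match -> kept with NULL
  - ticket 7 (Export error): agent_id=1 -> matches George
  - ticket 8 (Stale cache): agent_id=3 -> matches Nate
  - ticket 9 (Slow page load): agent_id=NULL, no match -> kept with NULL
Match against tickets (self):
  - ticket 1 (Bad redirect): blocked_by=NULL -> NULL
  - ticket 2 (Timeout error): blocked_by=1 -> Bad redirect
  - ticket 3 (Null pointer): blocked_by=1 -> Bad redirect
  - ticket 4 (Memory leak): blocked_by=NULL -> NULL
  - ticket 5 (Login fails): blocked_by=2 -> Timeout error
  - ticket 6 (Missing icon): blocked_by=2 -> Timeout error
  - ticket 7 (Export error): blocked_by=NULL -> NULL
  - ticket 8 (Stale cache): blocked_by=1 -> Bad redirect
  - ticket 9 (Slow page load): blocked_by=5 -> Login fails

SQL:
SELECT a.title, b.name AS agent, c.title AS blocked_by
FROM tickets a
LEFT JOIN agents b ON a.agent_id = b.id
LEFT JOIN tickets c ON a.blocked_by = c.id

Result:
title          | agent  | blocked_by   
---------------+--------+--------------
Bad redirect   | Fiona  | NULL         
Timeout error  | Fiona  | Bad redirect 
Null pointer   | Fiona  | Bad redirect 
Memory leak    | Nate   | NULL         
Login fails    | Nate   | Timeout error
Missing icon   | NULL   | Timeout error
Export error   | George | NULL         
Stale cache    | Nate   | Bad redirect 
Slow page load | NULL   | Login fails  


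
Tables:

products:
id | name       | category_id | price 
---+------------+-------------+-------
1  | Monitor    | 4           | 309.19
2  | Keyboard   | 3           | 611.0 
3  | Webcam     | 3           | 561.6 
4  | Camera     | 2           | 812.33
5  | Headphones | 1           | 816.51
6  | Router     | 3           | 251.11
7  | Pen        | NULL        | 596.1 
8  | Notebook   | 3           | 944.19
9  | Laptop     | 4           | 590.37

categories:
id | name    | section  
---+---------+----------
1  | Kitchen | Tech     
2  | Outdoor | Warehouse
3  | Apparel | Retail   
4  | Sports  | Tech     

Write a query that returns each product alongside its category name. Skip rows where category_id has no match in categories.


INNER JOIN keeps only products rows whose category_id matches an id in categories. Walk through each product:
  - product 1 (Monitor): category_id=4 -> matches Sports
  - product 2 (Keyboard): category_id=3 -> matches Apparel
  - product 3 (Webcam): category_id=3 -> matches Apparel
  - product 4 (Camera): category_id=2 -> matches Outdoor
  - product 5 (Headphones): category_id=1 -> matches Kitchen
  - product 6 (Router): category_id=3 -> matches Apparel
  - product 7 (Pen): category_id=NULL, no match -> dropped
  - product 8 (Notebook): category_id=3 -> matches Apparel
  - product 9 (Laptop): category_id=4 -> matches Sports
So 1 of 9 rows is dropped.

SQL:
SELECT a.name, b.name AS category
FROM products a
INNER JOIN categories b ON a.category_id = b.id

Result:
name       | category
-----------+---------
Monitor    | Sports  
Keyboard   | Apparel 
Webcam     | Apparel 
Camera     | Outdoor 
Headphones | Kitchen 
Router     | Apparel 
Notebook   | Apparel 
Laptop     | Sports  
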